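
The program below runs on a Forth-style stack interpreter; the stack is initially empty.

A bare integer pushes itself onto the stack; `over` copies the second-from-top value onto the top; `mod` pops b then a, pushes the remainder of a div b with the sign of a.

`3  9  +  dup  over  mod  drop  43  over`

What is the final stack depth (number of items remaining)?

3    : 3
9    : 3 9
+    : 12
dup  : 12 12
over : 12 12 12
mod  : 12 0
drop : 12
43   : 12 43
over : 12 43 12

3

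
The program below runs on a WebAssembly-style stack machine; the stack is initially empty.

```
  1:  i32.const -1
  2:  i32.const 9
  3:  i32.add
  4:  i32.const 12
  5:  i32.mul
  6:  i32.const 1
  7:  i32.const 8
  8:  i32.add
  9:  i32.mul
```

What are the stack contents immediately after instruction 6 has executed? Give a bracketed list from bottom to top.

[96, 1]

i32.const -1 : [-1]
i32.const 9  : [-1, 9]
i32.add      : [8]
i32.const 12 : [8, 12]
i32.mul      : [96]
i32.const 1  : [96, 1]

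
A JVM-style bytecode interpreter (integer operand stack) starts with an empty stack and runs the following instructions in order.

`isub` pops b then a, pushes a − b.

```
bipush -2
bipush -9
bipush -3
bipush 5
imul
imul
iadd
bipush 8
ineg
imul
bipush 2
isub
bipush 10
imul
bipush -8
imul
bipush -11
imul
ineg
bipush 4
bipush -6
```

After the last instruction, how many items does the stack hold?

bipush -2  → -2
bipush -9  → -2 -9
bipush -3  → -2 -9 -3
bipush 5   → -2 -9 -3 5
imul       → -2 -9 -15
imul       → -2 135
iadd       → 133
bipush 8   → 133 8
ineg       → 133 -8
imul       → -1064
bipush 2   → -1064 2
isub       → -1066
bipush 10  → -1066 10
imul       → -10660
bipush -8  → -10660 -8
imul       → 85280
bipush -11 → 85280 -11
imul       → -938080
ineg       → 938080
bipush 4   → 938080 4
bipush -6  → 938080 4 -6

3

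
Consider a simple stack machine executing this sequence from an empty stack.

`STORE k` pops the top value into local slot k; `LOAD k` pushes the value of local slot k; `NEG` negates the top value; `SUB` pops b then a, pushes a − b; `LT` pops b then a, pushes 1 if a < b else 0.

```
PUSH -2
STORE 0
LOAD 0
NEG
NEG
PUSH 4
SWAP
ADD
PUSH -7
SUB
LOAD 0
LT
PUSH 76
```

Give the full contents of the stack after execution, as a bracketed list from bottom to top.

[0, 76]

PUSH -2 : [-2]
STORE 0 : []
LOAD 0  : [-2]
NEG     : [2]
NEG     : [-2]
PUSH 4  : [-2, 4]
SWAP    : [4, -2]
ADD     : [2]
PUSH -7 : [2, -7]
SUB     : [9]
LOAD 0  : [9, -2]
LT      : [0]
PUSH 76 : [0, 76]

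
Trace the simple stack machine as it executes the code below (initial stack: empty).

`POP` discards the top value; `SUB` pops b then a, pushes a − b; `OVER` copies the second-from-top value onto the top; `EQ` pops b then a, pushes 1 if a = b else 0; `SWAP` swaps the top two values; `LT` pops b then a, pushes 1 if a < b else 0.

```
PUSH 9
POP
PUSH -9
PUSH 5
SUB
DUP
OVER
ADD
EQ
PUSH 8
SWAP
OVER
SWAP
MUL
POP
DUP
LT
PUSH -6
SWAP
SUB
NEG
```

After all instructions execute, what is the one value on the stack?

PUSH 9  -> 9
POP     -> (empty)
PUSH -9 -> -9
PUSH 5  -> -9 5
SUB     -> -14
DUP     -> -14 -14
OVER    -> -14 -14 -14
ADD     -> -14 -28
EQ      -> 0
PUSH 8  -> 0 8
SWAP    -> 8 0
OVER    -> 8 0 8
SWAP    -> 8 8 0
MUL     -> 8 0
POP     -> 8
DUP     -> 8 8
LT      -> 0
PUSH -6 -> 0 -6
SWAP    -> -6 0
SUB     -> -6
NEG     -> 6

6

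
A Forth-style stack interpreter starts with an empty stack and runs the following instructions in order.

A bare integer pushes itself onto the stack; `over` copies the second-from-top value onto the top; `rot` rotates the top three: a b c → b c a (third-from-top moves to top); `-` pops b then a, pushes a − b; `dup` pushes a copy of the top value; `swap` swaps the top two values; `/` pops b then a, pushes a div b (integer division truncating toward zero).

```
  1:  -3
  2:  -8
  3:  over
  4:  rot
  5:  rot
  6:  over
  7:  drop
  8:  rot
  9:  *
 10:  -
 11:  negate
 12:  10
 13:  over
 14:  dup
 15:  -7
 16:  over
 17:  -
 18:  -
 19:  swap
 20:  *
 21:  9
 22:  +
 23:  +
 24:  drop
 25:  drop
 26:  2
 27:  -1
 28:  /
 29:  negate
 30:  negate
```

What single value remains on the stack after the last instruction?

-2

-3     : -3
-8     : -3 -8
over   : -3 -8 -3
rot    : -8 -3 -3
rot    : -3 -3 -8
over   : -3 -3 -8 -3
drop   : -3 -3 -8
rot    : -3 -8 -3
*      : -3 24
-      : -27
negate : 27
10     : 27 10
over   : 27 10 27
dup    : 27 10 27 27
-7     : 27 10 27 27 -7
over   : 27 10 27 27 -7 27
-      : 27 10 27 27 -34
-      : 27 10 27 61
swap   : 27 10 61 27
*      : 27 10 1647
9      : 27 10 1647 9
+      : 27 10 1656
+      : 27 1666
drop   : 27
drop   : (empty)
2      : 2
-1     : 2 -1
/      : -2
negate : 2
negate : -2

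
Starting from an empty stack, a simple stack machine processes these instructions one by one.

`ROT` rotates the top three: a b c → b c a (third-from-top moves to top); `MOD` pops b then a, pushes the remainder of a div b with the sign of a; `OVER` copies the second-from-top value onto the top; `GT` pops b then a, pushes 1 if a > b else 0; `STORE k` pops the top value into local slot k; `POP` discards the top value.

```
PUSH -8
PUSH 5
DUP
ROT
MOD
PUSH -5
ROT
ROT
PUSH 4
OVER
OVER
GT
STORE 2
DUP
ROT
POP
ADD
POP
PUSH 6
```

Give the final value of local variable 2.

PUSH -8 : -8
PUSH 5  : -8 5
DUP     : -8 5 5
ROT     : 5 5 -8
MOD     : 5 5
PUSH -5 : 5 5 -5
ROT     : 5 -5 5
ROT     : -5 5 5
PUSH 4  : -5 5 5 4
OVER    : -5 5 5 4 5
OVER    : -5 5 5 4 5 4
GT      : -5 5 5 4 1
STORE 2 : -5 5 5 4
DUP     : -5 5 5 4 4
ROT     : -5 5 4 4 5
POP     : -5 5 4 4
ADD     : -5 5 8
POP     : -5 5
PUSH 6  : -5 5 6

1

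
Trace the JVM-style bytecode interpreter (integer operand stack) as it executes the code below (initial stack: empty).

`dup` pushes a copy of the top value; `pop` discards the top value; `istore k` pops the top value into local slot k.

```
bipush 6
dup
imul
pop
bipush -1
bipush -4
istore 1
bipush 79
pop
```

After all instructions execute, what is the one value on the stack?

bipush 6  : [6]
dup       : [6, 6]
imul      : [36]
pop       : []
bipush -1 : [-1]
bipush -4 : [-1, -4]
istore 1  : [-1]
bipush 79 : [-1, 79]
pop       : [-1]

-1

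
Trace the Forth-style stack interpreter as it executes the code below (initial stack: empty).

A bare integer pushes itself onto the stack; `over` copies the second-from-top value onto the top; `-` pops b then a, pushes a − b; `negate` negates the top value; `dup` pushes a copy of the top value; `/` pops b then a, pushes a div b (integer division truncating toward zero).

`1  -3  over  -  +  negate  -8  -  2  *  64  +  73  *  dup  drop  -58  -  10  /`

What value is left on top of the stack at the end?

1      -> [1]
-3     -> [1, -3]
over   -> [1, -3, 1]
-      -> [1, -4]
+      -> [-3]
negate -> [3]
-8     -> [3, -8]
-      -> [11]
2      -> [11, 2]
*      -> [22]
64     -> [22, 64]
+      -> [86]
73     -> [86, 73]
*      -> [6278]
dup    -> [6278, 6278]
drop   -> [6278]
-58    -> [6278, -58]
-      -> [6336]
10     -> [6336, 10]
/      -> [633]

633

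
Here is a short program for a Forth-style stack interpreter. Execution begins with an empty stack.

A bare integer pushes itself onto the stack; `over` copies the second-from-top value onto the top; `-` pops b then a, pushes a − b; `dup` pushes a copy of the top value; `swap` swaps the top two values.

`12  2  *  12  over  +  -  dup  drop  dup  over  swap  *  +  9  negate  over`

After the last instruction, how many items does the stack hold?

3

12     -> [12]
2      -> [12, 2]
*      -> [24]
12     -> [24, 12]
over   -> [24, 12, 24]
+      -> [24, 36]
-      -> [-12]
dup    -> [-12, -12]
drop   -> [-12]
dup    -> [-12, -12]
over   -> [-12, -12, -12]
swap   -> [-12, -12, -12]
*      -> [-12, 144]
+      -> [132]
9      -> [132, 9]
negate -> [132, -9]
over   -> [132, -9, 132]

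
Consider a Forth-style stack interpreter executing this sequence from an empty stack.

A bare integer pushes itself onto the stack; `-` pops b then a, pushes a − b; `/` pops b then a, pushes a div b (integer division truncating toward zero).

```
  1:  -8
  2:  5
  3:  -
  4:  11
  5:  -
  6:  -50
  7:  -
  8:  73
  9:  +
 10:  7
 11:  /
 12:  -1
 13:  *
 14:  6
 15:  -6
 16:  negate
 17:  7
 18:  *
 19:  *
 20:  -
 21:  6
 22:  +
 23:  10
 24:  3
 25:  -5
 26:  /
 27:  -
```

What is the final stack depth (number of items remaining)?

-8     → -8
5      → -8 5
-      → -13
11     → -13 11
-      → -24
-50    → -24 -50
-      → 26
73     → 26 73
+      → 99
7      → 99 7
/      → 14
-1     → 14 -1
*      → -14
6      → -14 6
-6     → -14 6 -6
negate → -14 6 6
7      → -14 6 6 7
*      → -14 6 42
*      → -14 252
-      → -266
6      → -266 6
+      → -260
10     → -260 10
3      → -260 10 3
-5     → -260 10 3 -5
/      → -260 10 0
-      → -260 10

2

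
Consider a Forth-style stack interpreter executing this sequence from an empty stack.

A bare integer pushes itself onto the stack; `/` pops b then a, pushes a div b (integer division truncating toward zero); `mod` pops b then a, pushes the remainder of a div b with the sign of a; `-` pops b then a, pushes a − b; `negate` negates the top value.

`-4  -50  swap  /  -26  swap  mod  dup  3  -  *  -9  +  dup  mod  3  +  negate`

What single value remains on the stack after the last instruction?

-4      -4
-50     -4 -50
swap    -50 -4
/       12
-26     12 -26
swap    -26 12
mod     -2
dup     -2 -2
3       -2 -2 3
-       -2 -5
*       10
-9      10 -9
+       1
dup     1 1
mod     0
3       0 3
+       3
negate  -3

-3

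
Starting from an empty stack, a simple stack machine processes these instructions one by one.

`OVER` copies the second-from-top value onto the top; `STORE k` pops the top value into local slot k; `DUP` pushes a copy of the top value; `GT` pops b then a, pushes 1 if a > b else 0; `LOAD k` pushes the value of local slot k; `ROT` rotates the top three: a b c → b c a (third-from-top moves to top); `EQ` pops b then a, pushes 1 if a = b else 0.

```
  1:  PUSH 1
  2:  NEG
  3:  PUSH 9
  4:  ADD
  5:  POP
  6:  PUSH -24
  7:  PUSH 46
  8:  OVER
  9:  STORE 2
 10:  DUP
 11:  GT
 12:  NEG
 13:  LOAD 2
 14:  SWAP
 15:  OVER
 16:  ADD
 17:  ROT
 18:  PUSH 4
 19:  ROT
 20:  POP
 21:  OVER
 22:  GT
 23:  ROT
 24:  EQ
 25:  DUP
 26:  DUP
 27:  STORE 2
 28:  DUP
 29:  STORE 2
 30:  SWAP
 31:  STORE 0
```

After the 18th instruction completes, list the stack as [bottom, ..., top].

[-24, -24, -24, 4]

PUSH 1    [1]
NEG       [-1]
PUSH 9    [-1, 9]
ADD       [8]
POP       []
PUSH -24  [-24]
PUSH 46   [-24, 46]
OVER      [-24, 46, -24]
STORE 2   [-24, 46]
DUP       [-24, 46, 46]
GT        [-24, 0]
NEG       [-24, 0]
LOAD 2    [-24, 0, -24]
SWAP      [-24, -24, 0]
OVER      [-24, -24, 0, -24]
ADD       [-24, -24, -24]
ROT       [-24, -24, -24]
PUSH 4    [-24, -24, -24, 4]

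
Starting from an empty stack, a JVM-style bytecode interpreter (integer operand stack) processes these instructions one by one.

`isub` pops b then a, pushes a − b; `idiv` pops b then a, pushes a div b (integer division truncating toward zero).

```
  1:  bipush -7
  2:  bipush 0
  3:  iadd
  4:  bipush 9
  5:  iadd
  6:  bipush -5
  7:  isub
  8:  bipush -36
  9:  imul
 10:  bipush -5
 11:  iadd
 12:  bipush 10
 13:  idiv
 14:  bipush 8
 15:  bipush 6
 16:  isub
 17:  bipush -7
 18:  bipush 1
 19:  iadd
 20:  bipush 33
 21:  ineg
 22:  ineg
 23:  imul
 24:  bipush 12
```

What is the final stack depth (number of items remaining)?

bipush -7  → -7
bipush 0   → -7 0
iadd       → -7
bipush 9   → -7 9
iadd       → 2
bipush -5  → 2 -5
isub       → 7
bipush -36 → 7 -36
imul       → -252
bipush -5  → -252 -5
iadd       → -257
bipush 10  → -257 10
idiv       → -25
bipush 8   → -25 8
bipush 6   → -25 8 6
isub       → -25 2
bipush -7  → -25 2 -7
bipush 1   → -25 2 -7 1
iadd       → -25 2 -6
bipush 33  → -25 2 -6 33
ineg       → -25 2 -6 -33
ineg       → -25 2 -6 33
imul       → -25 2 -198
bipush 12  → -25 2 -198 12

4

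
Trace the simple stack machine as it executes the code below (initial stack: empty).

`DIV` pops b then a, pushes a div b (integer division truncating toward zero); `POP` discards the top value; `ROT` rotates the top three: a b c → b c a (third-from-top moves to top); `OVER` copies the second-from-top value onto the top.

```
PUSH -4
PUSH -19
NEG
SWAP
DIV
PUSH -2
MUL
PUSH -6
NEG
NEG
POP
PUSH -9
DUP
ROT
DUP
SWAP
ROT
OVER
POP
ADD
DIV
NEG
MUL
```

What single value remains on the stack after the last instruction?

-72

PUSH -4   [-4]
PUSH -19  [-4, -19]
NEG       [-4, 19]
SWAP      [19, -4]
DIV       [-4]
PUSH -2   [-4, -2]
MUL       [8]
PUSH -6   [8, -6]
NEG       [8, 6]
NEG       [8, -6]
POP       [8]
PUSH -9   [8, -9]
DUP       [8, -9, -9]
ROT       [-9, -9, 8]
DUP       [-9, -9, 8, 8]
SWAP      [-9, -9, 8, 8]
ROT       [-9, 8, 8, -9]
OVER      [-9, 8, 8, -9, 8]
POP       [-9, 8, 8, -9]
ADD       [-9, 8, -1]
DIV       [-9, -8]
NEG       [-9, 8]
MUL       [-72]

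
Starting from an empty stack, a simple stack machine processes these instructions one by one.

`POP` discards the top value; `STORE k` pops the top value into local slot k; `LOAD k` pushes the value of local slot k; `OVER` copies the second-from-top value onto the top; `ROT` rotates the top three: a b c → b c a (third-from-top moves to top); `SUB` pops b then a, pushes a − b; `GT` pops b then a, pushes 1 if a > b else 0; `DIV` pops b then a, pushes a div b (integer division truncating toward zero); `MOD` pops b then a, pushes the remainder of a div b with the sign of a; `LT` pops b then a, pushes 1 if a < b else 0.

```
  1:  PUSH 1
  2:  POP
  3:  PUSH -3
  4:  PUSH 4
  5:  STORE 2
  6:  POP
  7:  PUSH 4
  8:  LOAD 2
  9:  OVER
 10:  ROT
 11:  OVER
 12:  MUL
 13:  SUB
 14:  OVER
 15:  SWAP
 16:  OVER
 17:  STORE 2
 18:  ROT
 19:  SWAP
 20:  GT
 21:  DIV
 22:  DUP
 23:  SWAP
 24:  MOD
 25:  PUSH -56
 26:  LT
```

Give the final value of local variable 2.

4

PUSH 1   → [1]
POP      → []
PUSH -3  → [-3]
PUSH 4   → [-3, 4]
STORE 2  → [-3]
POP      → []
PUSH 4   → [4]
LOAD 2   → [4, 4]
OVER     → [4, 4, 4]
ROT      → [4, 4, 4]
OVER     → [4, 4, 4, 4]
MUL      → [4, 4, 16]
SUB      → [4, -12]
OVER     → [4, -12, 4]
SWAP     → [4, 4, -12]
OVER     → [4, 4, -12, 4]
STORE 2  → [4, 4, -12]
ROT      → [4, -12, 4]
SWAP     → [4, 4, -12]
GT       → [4, 1]
DIV      → [4]
DUP      → [4, 4]
SWAP     → [4, 4]
MOD      → [0]
PUSH -56 → [0, -56]
LT       → [0]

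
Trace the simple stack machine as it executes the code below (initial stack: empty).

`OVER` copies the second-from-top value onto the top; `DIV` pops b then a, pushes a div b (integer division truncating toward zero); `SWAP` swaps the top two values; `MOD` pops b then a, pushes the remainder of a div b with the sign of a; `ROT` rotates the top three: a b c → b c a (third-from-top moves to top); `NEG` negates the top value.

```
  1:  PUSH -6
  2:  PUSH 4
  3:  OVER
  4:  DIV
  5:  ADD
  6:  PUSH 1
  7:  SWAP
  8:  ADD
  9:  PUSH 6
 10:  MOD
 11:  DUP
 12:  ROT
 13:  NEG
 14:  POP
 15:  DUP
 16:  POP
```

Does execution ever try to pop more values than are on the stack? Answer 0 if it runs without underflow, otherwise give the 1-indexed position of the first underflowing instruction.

12

PUSH -6 : -6
PUSH 4  : -6 4
OVER    : -6 4 -6
DIV     : -6 0
ADD     : -6
PUSH 1  : -6 1
SWAP    : 1 -6
ADD     : -5
PUSH 6  : -5 6
MOD     : -5
DUP     : -5 -5
ROT  — needs 3 operands, stack has 2 → underflow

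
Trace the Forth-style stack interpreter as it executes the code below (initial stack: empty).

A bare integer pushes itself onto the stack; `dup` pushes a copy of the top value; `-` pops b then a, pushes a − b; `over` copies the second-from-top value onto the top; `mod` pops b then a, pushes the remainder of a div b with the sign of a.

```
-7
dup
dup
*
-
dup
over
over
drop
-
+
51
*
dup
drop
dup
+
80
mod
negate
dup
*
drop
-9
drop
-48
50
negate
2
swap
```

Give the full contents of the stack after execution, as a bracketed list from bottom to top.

[-48, 2, -50]

-7     → [-7]
dup    → [-7, -7]
dup    → [-7, -7, -7]
*      → [-7, 49]
-      → [-56]
dup    → [-56, -56]
over   → [-56, -56, -56]
over   → [-56, -56, -56, -56]
drop   → [-56, -56, -56]
-      → [-56, 0]
+      → [-56]
51     → [-56, 51]
*      → [-2856]
dup    → [-2856, -2856]
drop   → [-2856]
dup    → [-2856, -2856]
+      → [-5712]
80     → [-5712, 80]
mod    → [-32]
negate → [32]
dup    → [32, 32]
*      → [1024]
drop   → []
-9     → [-9]
drop   → []
-48    → [-48]
50     → [-48, 50]
negate → [-48, -50]
2      → [-48, -50, 2]
swap   → [-48, 2, -50]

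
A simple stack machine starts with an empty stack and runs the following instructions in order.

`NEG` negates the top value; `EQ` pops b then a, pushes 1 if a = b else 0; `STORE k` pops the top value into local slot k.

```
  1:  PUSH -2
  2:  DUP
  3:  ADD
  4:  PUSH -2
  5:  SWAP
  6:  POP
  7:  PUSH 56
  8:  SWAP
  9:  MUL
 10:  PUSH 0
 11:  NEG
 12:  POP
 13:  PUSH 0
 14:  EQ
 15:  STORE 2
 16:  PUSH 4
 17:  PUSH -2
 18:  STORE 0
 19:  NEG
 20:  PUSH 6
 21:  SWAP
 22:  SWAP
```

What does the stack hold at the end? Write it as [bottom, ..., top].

[-4, 6]

PUSH -2 → [-2]
DUP     → [-2, -2]
ADD     → [-4]
PUSH -2 → [-4, -2]
SWAP    → [-2, -4]
POP     → [-2]
PUSH 56 → [-2, 56]
SWAP    → [56, -2]
MUL     → [-112]
PUSH 0  → [-112, 0]
NEG     → [-112, 0]
POP     → [-112]
PUSH 0  → [-112, 0]
EQ      → [0]
STORE 2 → []
PUSH 4  → [4]
PUSH -2 → [4, -2]
STORE 0 → [4]
NEG     → [-4]
PUSH 6  → [-4, 6]
SWAP    → [6, -4]
SWAP    → [-4, 6]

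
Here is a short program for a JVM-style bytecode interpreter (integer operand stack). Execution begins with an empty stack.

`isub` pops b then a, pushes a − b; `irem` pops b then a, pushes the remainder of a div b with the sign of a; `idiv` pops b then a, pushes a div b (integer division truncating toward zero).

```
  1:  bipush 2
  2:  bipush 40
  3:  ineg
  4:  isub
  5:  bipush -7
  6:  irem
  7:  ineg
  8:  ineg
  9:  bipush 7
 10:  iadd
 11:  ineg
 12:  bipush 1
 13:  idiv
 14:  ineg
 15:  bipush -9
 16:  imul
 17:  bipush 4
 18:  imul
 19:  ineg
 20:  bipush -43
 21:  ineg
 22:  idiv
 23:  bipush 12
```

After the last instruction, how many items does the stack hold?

2

bipush 2    2
bipush 40   2 40
ineg        2 -40
isub        42
bipush -7   42 -7
irem        0
ineg        0
ineg        0
bipush 7    0 7
iadd        7
ineg        -7
bipush 1    -7 1
idiv        -7
ineg        7
bipush -9   7 -9
imul        -63
bipush 4    -63 4
imul        -252
ineg        252
bipush -43  252 -43
ineg        252 43
idiv        5
bipush 12   5 12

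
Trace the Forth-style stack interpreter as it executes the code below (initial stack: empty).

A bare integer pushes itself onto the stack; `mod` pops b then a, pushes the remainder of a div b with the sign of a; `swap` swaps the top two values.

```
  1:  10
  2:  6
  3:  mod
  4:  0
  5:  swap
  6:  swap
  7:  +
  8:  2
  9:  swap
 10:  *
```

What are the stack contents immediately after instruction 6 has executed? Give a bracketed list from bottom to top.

10   → 10
6    → 10 6
mod  → 4
0    → 4 0
swap → 0 4
swap → 4 0

[4, 0]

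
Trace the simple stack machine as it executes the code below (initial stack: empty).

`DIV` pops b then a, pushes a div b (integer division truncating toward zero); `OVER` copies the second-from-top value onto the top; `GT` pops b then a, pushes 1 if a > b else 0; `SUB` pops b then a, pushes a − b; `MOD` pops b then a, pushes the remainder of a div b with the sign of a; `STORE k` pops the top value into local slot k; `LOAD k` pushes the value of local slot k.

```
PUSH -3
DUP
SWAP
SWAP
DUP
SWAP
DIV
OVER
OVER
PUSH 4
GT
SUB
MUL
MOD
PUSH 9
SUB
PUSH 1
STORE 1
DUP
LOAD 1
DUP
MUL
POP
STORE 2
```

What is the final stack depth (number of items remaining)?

1

PUSH -3 : [-3]
DUP     : [-3, -3]
SWAP    : [-3, -3]
SWAP    : [-3, -3]
DUP     : [-3, -3, -3]
SWAP    : [-3, -3, -3]
DIV     : [-3, 1]
OVER    : [-3, 1, -3]
OVER    : [-3, 1, -3, 1]
PUSH 4  : [-3, 1, -3, 1, 4]
GT      : [-3, 1, -3, 0]
SUB     : [-3, 1, -3]
MUL     : [-3, -3]
MOD     : [0]
PUSH 9  : [0, 9]
SUB     : [-9]
PUSH 1  : [-9, 1]
STORE 1 : [-9]
DUP     : [-9, -9]
LOAD 1  : [-9, -9, 1]
DUP     : [-9, -9, 1, 1]
MUL     : [-9, -9, 1]
POP     : [-9, -9]
STORE 2 : [-9]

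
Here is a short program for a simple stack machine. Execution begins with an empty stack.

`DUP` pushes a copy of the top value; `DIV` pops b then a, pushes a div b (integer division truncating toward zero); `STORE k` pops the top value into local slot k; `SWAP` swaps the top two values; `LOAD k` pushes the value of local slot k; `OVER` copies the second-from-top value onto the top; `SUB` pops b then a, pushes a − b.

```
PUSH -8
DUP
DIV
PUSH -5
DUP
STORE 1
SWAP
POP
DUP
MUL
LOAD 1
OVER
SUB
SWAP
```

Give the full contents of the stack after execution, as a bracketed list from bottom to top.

PUSH -8 -> [-8]
DUP     -> [-8, -8]
DIV     -> [1]
PUSH -5 -> [1, -5]
DUP     -> [1, -5, -5]
STORE 1 -> [1, -5]
SWAP    -> [-5, 1]
POP     -> [-5]
DUP     -> [-5, -5]
MUL     -> [25]
LOAD 1  -> [25, -5]
OVER    -> [25, -5, 25]
SUB     -> [25, -30]
SWAP    -> [-30, 25]

[-30, 25]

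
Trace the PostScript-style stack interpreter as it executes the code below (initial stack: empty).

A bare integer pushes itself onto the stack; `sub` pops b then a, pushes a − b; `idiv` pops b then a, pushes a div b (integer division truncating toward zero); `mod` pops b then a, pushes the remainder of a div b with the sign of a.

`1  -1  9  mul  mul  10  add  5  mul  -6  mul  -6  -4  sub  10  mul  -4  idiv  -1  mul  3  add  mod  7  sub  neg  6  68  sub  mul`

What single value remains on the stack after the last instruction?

1    : 1
-1   : 1 -1
9    : 1 -1 9
mul  : 1 -9
mul  : -9
10   : -9 10
add  : 1
5    : 1 5
mul  : 5
-6   : 5 -6
mul  : -30
-6   : -30 -6
-4   : -30 -6 -4
sub  : -30 -2
10   : -30 -2 10
mul  : -30 -20
-4   : -30 -20 -4
idiv : -30 5
-1   : -30 5 -1
mul  : -30 -5
3    : -30 -5 3
add  : -30 -2
mod  : 0
7    : 0 7
sub  : -7
neg  : 7
6    : 7 6
68   : 7 6 68
sub  : 7 -62
mul  : -434

-434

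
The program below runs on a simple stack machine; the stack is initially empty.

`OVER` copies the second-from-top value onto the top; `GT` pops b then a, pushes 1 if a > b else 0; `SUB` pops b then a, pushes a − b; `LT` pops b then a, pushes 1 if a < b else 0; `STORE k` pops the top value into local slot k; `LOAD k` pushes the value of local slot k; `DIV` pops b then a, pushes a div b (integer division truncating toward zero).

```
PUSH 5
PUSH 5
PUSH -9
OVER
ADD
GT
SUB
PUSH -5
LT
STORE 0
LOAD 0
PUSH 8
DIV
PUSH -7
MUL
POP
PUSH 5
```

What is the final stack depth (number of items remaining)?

1

PUSH 5   [5]
PUSH 5   [5, 5]
PUSH -9  [5, 5, -9]
OVER     [5, 5, -9, 5]
ADD      [5, 5, -4]
GT       [5, 1]
SUB      [4]
PUSH -5  [4, -5]
LT       [0]
STORE 0  []
LOAD 0   [0]
PUSH 8   [0, 8]
DIV      [0]
PUSH -7  [0, -7]
MUL      [0]
POP      []
PUSH 5   [5]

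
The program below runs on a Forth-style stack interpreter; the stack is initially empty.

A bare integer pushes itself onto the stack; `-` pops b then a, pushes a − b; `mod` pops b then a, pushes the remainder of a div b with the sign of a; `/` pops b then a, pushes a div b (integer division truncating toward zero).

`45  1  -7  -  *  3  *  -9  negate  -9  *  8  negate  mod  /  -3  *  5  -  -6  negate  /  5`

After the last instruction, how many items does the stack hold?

45     → [45]
1      → [45, 1]
-7     → [45, 1, -7]
-      → [45, 8]
*      → [360]
3      → [360, 3]
*      → [1080]
-9     → [1080, -9]
negate → [1080, 9]
-9     → [1080, 9, -9]
*      → [1080, -81]
8      → [1080, -81, 8]
negate → [1080, -81, -8]
mod    → [1080, -1]
/      → [-1080]
-3     → [-1080, -3]
*      → [3240]
5      → [3240, 5]
-      → [3235]
-6     → [3235, -6]
negate → [3235, 6]
/      → [539]
5      → [539, 5]

2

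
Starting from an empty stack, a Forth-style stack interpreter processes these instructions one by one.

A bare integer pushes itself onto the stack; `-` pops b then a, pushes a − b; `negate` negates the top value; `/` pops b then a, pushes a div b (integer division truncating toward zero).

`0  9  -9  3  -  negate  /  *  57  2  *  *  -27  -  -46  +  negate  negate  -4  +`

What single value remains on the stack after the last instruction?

0      -> [0]
9      -> [0, 9]
-9     -> [0, 9, -9]
3      -> [0, 9, -9, 3]
-      -> [0, 9, -12]
negate -> [0, 9, 12]
/      -> [0, 0]
*      -> [0]
57     -> [0, 57]
2      -> [0, 57, 2]
*      -> [0, 114]
*      -> [0]
-27    -> [0, -27]
-      -> [27]
-46    -> [27, -46]
+      -> [-19]
negate -> [19]
negate -> [-19]
-4     -> [-19, -4]
+      -> [-23]

-23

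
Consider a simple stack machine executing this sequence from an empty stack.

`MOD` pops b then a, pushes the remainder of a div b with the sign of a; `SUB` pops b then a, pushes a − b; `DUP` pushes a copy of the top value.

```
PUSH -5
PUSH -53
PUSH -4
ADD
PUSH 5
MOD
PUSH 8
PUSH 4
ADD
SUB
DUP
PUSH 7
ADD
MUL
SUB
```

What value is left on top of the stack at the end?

-103

PUSH -5   [-5]
PUSH -53  [-5, -53]
PUSH -4   [-5, -53, -4]
ADD       [-5, -57]
PUSH 5    [-5, -57, 5]
MOD       [-5, -2]
PUSH 8    [-5, -2, 8]
PUSH 4    [-5, -2, 8, 4]
ADD       [-5, -2, 12]
SUB       [-5, -14]
DUP       [-5, -14, -14]
PUSH 7    [-5, -14, -14, 7]
ADD       [-5, -14, -7]
MUL       [-5, 98]
SUB       [-103]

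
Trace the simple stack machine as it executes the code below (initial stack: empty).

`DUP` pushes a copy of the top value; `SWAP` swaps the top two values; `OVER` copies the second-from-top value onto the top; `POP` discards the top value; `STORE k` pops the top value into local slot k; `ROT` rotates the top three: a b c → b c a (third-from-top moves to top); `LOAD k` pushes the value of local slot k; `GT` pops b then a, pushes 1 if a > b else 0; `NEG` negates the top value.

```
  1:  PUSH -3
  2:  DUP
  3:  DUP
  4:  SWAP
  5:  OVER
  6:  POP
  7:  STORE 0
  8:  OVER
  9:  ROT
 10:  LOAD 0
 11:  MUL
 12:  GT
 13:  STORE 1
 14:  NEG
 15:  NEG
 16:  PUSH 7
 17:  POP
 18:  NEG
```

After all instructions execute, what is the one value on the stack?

3

PUSH -3 : -3
DUP     : -3 -3
DUP     : -3 -3 -3
SWAP    : -3 -3 -3
OVER    : -3 -3 -3 -3
POP     : -3 -3 -3
STORE 0 : -3 -3
OVER    : -3 -3 -3
ROT     : -3 -3 -3
LOAD 0  : -3 -3 -3 -3
MUL     : -3 -3 9
GT      : -3 0
STORE 1 : -3
NEG     : 3
NEG     : -3
PUSH 7  : -3 7
POP     : -3
NEG     : 3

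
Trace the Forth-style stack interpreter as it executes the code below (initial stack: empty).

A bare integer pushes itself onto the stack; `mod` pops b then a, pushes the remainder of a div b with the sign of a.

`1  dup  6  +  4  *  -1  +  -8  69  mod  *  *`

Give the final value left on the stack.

1   -> 1
dup -> 1 1
6   -> 1 1 6
+   -> 1 7
4   -> 1 7 4
*   -> 1 28
-1  -> 1 28 -1
+   -> 1 27
-8  -> 1 27 -8
69  -> 1 27 -8 69
mod -> 1 27 -8
*   -> 1 -216
*   -> -216

-216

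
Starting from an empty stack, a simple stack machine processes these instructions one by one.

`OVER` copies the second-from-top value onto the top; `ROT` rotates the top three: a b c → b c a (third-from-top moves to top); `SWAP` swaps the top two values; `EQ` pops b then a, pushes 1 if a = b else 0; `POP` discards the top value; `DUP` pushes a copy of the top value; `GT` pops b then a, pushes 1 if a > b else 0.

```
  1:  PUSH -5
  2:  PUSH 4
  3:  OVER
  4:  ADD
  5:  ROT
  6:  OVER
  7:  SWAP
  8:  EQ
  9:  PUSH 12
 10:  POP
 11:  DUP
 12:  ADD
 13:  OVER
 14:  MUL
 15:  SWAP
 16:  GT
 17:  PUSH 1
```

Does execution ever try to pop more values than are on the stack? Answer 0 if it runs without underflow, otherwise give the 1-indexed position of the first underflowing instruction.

PUSH -5 : -5
PUSH 4  : -5 4
OVER    : -5 4 -5
ADD     : -5 -1
ROT  — needs 3 operands, stack has 2 → underflow

5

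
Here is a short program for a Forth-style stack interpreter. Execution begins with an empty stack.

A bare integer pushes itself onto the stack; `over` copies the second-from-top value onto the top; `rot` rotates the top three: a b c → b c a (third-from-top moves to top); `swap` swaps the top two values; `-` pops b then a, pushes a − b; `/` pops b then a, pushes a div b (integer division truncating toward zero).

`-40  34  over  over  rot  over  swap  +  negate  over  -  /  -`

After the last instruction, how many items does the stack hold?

2

-40    → -40
34     → -40 34
over   → -40 34 -40
over   → -40 34 -40 34
rot    → -40 -40 34 34
over   → -40 -40 34 34 34
swap   → -40 -40 34 34 34
+      → -40 -40 34 68
negate → -40 -40 34 -68
over   → -40 -40 34 -68 34
-      → -40 -40 34 -102
/      → -40 -40 0
-      → -40 -40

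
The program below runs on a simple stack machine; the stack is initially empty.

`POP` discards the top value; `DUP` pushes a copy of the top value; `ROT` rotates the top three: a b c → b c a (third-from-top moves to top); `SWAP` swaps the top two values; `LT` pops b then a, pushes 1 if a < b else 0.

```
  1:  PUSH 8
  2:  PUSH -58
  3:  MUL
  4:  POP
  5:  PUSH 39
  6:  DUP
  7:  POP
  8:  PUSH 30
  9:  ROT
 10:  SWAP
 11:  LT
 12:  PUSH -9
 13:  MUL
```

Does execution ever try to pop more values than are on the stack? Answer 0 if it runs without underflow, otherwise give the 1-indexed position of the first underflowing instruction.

PUSH 8   → 8
PUSH -58 → 8 -58
MUL      → -464
POP      → (empty)
PUSH 39  → 39
DUP      → 39 39
POP      → 39
PUSH 30  → 39 30
ROT  — needs 3 operands, stack has 2 → underflow

9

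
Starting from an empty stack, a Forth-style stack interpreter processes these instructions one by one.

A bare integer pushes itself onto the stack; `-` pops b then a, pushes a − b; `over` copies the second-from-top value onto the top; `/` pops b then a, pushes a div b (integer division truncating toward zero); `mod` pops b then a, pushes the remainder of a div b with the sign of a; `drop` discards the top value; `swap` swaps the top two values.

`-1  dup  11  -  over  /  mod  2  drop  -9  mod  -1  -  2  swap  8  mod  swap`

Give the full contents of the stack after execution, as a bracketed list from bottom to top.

-1   -> [-1]
dup  -> [-1, -1]
11   -> [-1, -1, 11]
-    -> [-1, -12]
over -> [-1, -12, -1]
/    -> [-1, 12]
mod  -> [-1]
2    -> [-1, 2]
drop -> [-1]
-9   -> [-1, -9]
mod  -> [-1]
-1   -> [-1, -1]
-    -> [0]
2    -> [0, 2]
swap -> [2, 0]
8    -> [2, 0, 8]
mod  -> [2, 0]
swap -> [0, 2]

[0, 2]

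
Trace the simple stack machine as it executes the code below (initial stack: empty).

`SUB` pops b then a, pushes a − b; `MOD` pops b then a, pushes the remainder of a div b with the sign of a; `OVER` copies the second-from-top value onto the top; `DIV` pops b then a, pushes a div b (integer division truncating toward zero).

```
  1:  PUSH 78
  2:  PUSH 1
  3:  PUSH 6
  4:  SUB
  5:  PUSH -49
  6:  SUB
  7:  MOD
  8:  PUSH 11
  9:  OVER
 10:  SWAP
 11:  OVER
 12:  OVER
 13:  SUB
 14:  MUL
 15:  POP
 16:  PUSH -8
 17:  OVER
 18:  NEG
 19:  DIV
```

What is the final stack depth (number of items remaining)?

3

PUSH 78   78
PUSH 1    78 1
PUSH 6    78 1 6
SUB       78 -5
PUSH -49  78 -5 -49
SUB       78 44
MOD       34
PUSH 11   34 11
OVER      34 11 34
SWAP      34 34 11
OVER      34 34 11 34
OVER      34 34 11 34 11
SUB       34 34 11 23
MUL       34 34 253
POP       34 34
PUSH -8   34 34 -8
OVER      34 34 -8 34
NEG       34 34 -8 -34
DIV       34 34 0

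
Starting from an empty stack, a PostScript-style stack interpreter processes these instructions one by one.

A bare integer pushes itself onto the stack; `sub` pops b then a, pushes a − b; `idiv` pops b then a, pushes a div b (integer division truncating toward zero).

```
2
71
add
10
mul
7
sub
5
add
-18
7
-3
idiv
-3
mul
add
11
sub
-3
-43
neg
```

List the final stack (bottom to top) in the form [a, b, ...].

[728, -23, -3, 43]

2    → 2
71   → 2 71
add  → 73
10   → 73 10
mul  → 730
7    → 730 7
sub  → 723
5    → 723 5
add  → 728
-18  → 728 -18
7    → 728 -18 7
-3   → 728 -18 7 -3
idiv → 728 -18 -2
-3   → 728 -18 -2 -3
mul  → 728 -18 6
add  → 728 -12
11   → 728 -12 11
sub  → 728 -23
-3   → 728 -23 -3
-43  → 728 -23 -3 -43
neg  → 728 -23 -3 43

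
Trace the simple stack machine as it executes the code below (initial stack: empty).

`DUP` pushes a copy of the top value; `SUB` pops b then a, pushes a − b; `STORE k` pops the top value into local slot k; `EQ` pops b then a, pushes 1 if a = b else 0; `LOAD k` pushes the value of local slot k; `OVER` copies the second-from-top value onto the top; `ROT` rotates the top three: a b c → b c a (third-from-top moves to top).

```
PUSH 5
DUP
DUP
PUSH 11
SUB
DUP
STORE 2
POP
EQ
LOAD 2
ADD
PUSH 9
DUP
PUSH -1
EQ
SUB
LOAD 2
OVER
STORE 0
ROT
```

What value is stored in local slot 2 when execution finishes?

-6

PUSH 5  → [5]
DUP     → [5, 5]
DUP     → [5, 5, 5]
PUSH 11 → [5, 5, 5, 11]
SUB     → [5, 5, -6]
DUP     → [5, 5, -6, -6]
STORE 2 → [5, 5, -6]
POP     → [5, 5]
EQ      → [1]
LOAD 2  → [1, -6]
ADD     → [-5]
PUSH 9  → [-5, 9]
DUP     → [-5, 9, 9]
PUSH -1 → [-5, 9, 9, -1]
EQ      → [-5, 9, 0]
SUB     → [-5, 9]
LOAD 2  → [-5, 9, -6]
OVER    → [-5, 9, -6, 9]
STORE 0 → [-5, 9, -6]
ROT     → [9, -6, -5]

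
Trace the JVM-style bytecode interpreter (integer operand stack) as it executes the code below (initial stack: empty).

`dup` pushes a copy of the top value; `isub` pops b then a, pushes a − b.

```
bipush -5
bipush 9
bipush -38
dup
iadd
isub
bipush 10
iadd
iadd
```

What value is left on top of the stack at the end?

bipush -5  -> [-5]
bipush 9   -> [-5, 9]
bipush -38 -> [-5, 9, -38]
dup        -> [-5, 9, -38, -38]
iadd       -> [-5, 9, -76]
isub       -> [-5, 85]
bipush 10  -> [-5, 85, 10]
iadd       -> [-5, 95]
iadd       -> [90]

90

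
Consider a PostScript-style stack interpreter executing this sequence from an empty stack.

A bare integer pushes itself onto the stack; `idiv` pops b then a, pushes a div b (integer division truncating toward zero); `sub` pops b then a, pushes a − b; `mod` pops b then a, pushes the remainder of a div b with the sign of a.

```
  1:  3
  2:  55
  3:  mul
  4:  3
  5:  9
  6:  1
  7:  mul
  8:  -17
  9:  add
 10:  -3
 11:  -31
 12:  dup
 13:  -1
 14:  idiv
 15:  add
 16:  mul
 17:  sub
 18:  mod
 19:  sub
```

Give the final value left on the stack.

3    → 3
55   → 3 55
mul  → 165
3    → 165 3
9    → 165 3 9
1    → 165 3 9 1
mul  → 165 3 9
-17  → 165 3 9 -17
add  → 165 3 -8
-3   → 165 3 -8 -3
-31  → 165 3 -8 -3 -31
dup  → 165 3 -8 -3 -31 -31
-1   → 165 3 -8 -3 -31 -31 -1
idiv → 165 3 -8 -3 -31 31
add  → 165 3 -8 -3 0
mul  → 165 3 -8 0
sub  → 165 3 -8
mod  → 165 3
sub  → 162

162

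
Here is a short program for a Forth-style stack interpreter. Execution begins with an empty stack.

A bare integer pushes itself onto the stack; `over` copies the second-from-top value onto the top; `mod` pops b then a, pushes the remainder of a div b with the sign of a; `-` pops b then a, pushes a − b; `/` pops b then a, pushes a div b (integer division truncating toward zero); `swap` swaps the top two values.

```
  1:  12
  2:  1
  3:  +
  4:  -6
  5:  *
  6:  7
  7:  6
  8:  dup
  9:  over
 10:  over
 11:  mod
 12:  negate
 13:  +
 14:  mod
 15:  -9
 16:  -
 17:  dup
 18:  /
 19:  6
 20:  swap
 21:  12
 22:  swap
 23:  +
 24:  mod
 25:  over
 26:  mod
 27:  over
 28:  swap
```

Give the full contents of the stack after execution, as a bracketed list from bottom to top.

12     -> [12]
1      -> [12, 1]
+      -> [13]
-6     -> [13, -6]
*      -> [-78]
7      -> [-78, 7]
6      -> [-78, 7, 6]
dup    -> [-78, 7, 6, 6]
over   -> [-78, 7, 6, 6, 6]
over   -> [-78, 7, 6, 6, 6, 6]
mod    -> [-78, 7, 6, 6, 0]
negate -> [-78, 7, 6, 6, 0]
+      -> [-78, 7, 6, 6]
mod    -> [-78, 7, 0]
-9     -> [-78, 7, 0, -9]
-      -> [-78, 7, 9]
dup    -> [-78, 7, 9, 9]
/      -> [-78, 7, 1]
6      -> [-78, 7, 1, 6]
swap   -> [-78, 7, 6, 1]
12     -> [-78, 7, 6, 1, 12]
swap   -> [-78, 7, 6, 12, 1]
+      -> [-78, 7, 6, 13]
mod    -> [-78, 7, 6]
over   -> [-78, 7, 6, 7]
mod    -> [-78, 7, 6]
over   -> [-78, 7, 6, 7]
swap   -> [-78, 7, 7, 6]

[-78, 7, 7, 6]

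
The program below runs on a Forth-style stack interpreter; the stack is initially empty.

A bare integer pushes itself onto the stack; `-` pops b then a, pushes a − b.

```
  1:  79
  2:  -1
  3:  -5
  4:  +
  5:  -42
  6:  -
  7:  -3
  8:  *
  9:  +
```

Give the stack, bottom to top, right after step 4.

79 -> [79]
-1 -> [79, -1]
-5 -> [79, -1, -5]
+  -> [79, -6]

[79, -6]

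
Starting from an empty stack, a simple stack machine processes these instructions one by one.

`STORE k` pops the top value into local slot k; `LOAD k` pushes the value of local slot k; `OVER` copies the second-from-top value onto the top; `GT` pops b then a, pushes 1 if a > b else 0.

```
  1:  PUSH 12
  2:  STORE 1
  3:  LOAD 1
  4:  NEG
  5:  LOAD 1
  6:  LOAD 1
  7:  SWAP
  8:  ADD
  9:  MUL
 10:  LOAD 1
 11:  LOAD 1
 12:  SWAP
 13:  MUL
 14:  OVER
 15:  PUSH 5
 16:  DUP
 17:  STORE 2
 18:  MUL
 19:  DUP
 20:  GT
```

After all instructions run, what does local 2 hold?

5

PUSH 12 → [12]
STORE 1 → []
LOAD 1  → [12]
NEG     → [-12]
LOAD 1  → [-12, 12]
LOAD 1  → [-12, 12, 12]
SWAP    → [-12, 12, 12]
ADD     → [-12, 24]
MUL     → [-288]
LOAD 1  → [-288, 12]
LOAD 1  → [-288, 12, 12]
SWAP    → [-288, 12, 12]
MUL     → [-288, 144]
OVER    → [-288, 144, -288]
PUSH 5  → [-288, 144, -288, 5]
DUP     → [-288, 144, -288, 5, 5]
STORE 2 → [-288, 144, -288, 5]
MUL     → [-288, 144, -1440]
DUP     → [-288, 144, -1440, -1440]
GT      → [-288, 144, 0]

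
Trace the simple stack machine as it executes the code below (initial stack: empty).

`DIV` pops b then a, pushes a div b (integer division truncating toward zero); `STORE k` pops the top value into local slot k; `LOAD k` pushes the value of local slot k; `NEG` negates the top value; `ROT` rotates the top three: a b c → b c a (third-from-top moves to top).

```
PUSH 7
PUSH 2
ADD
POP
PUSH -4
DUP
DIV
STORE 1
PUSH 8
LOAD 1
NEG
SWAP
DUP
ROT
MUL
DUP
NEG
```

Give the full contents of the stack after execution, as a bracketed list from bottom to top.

PUSH 7  → [7]
PUSH 2  → [7, 2]
ADD     → [9]
POP     → []
PUSH -4 → [-4]
DUP     → [-4, -4]
DIV     → [1]
STORE 1 → []
PUSH 8  → [8]
LOAD 1  → [8, 1]
NEG     → [8, -1]
SWAP    → [-1, 8]
DUP     → [-1, 8, 8]
ROT     → [8, 8, -1]
MUL     → [8, -8]
DUP     → [8, -8, -8]
NEG     → [8, -8, 8]

[8, -8, 8]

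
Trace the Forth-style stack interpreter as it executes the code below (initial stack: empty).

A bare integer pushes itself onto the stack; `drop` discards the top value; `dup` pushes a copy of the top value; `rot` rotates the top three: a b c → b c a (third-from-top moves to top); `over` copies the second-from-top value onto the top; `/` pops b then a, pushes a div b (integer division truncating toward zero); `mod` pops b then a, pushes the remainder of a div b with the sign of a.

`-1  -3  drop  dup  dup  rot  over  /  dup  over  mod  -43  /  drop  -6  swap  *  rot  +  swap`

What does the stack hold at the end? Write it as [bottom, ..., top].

[-7, -1]

-1   -> -1
-3   -> -1 -3
drop -> -1
dup  -> -1 -1
dup  -> -1 -1 -1
rot  -> -1 -1 -1
over -> -1 -1 -1 -1
/    -> -1 -1 1
dup  -> -1 -1 1 1
over -> -1 -1 1 1 1
mod  -> -1 -1 1 0
-43  -> -1 -1 1 0 -43
/    -> -1 -1 1 0
drop -> -1 -1 1
-6   -> -1 -1 1 -6
swap -> -1 -1 -6 1
*    -> -1 -1 -6
rot  -> -1 -6 -1
+    -> -1 -7
swap -> -7 -1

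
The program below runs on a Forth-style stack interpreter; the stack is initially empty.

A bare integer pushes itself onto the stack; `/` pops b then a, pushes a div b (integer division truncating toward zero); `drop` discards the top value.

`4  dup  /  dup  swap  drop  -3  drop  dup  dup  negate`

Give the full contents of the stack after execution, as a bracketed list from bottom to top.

4       [4]
dup     [4, 4]
/       [1]
dup     [1, 1]
swap    [1, 1]
drop    [1]
-3      [1, -3]
drop    [1]
dup     [1, 1]
dup     [1, 1, 1]
negate  [1, 1, -1]

[1, 1, -1]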